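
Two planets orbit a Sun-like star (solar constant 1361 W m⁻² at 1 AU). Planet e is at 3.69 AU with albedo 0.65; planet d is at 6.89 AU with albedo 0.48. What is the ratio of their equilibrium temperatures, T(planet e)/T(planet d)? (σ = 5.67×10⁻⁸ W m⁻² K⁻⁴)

T₁/T₂ ≈ 1.238

T_eq = [S₀(1−A)/(4σd²)]^(1/4), so T ∝ (1−A)^(1/4) / √d.
T₁ = [1361×0.35/(4×5.67×10⁻⁸×3.69²)]^(1/4) = 111.44 K.
T₂ = [1361×0.52/(4×5.67×10⁻⁸×6.89²)]^(1/4) = 90.04 K.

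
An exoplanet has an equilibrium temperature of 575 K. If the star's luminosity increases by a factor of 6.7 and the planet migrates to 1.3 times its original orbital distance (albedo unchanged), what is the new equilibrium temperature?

T_eq ∝ L^(1/4) · d^(−1/2).
T′ = 575 × 6.7^(1/4) / 1.3^(1/2) = 811 K.

T_eq ≈ 811 K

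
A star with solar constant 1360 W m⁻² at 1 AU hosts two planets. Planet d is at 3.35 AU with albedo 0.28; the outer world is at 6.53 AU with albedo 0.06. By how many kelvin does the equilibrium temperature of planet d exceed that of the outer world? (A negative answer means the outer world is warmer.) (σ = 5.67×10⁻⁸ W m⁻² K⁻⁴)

T_eq = [S₀(1−A)/(4σd²)]^(1/4), so T ∝ (1−A)^(1/4) / √d.
T₁ = [1360×0.72/(4×5.67×10⁻⁸×3.35²)]^(1/4) = 140.05 K.
T₂ = [1360×0.94/(4×5.67×10⁻⁸×6.53²)]^(1/4) = 107.23 K.

ΔT ≈ 32.8 K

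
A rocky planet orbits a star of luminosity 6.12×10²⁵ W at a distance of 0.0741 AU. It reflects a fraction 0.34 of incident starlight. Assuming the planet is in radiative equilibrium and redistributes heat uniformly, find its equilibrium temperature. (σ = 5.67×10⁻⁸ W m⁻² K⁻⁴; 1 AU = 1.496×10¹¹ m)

T_eq ≈ 583 K

d = 0.0741 AU = 1.11×10¹⁰ m.
Flux: S = L/(4πd²) = 6.12×10²⁵/(4π×(1.11×10¹⁰)²) = 3.96×10⁴ W m⁻².
Energy balance: absorbed = emitted ⇒ πR²·S(1−A) = 4πR²·σT_eq⁴, so T_eq⁴ = S(1−A)/(4σ).
T_eq = [3.96×10⁴ × 0.66 / (4 × 5.67×10⁻⁸)]^(1/4) = (1.15×10¹¹)^(1/4) = 583 K.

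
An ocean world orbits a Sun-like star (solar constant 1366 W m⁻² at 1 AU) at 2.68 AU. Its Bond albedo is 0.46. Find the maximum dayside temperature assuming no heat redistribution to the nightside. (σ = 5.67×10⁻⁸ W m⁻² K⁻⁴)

Flux at 2.68 AU: S = 1366/2.68² = 190 W m⁻².
With no redistribution each surface element balances locally: S(1−A) = σT⁴.
T = [190 × 0.54 / 5.67×10⁻⁸]^(1/4) = (1.81×10⁹)^(1/4) = 206 K.

T_ss ≈ 206 K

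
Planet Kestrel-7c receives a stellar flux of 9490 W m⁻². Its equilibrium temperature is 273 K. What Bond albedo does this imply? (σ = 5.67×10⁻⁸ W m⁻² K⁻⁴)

A ≈ 0.87

From T_eq⁴ = S(1−A)/(4σ): 1−A = 4σT_eq⁴/S.
1−A = 4 × 5.67×10⁻⁸ × (273)⁴ / 9490 = 0.133.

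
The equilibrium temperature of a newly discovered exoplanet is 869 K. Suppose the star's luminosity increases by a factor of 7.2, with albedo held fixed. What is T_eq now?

T_eq ≈ 1420 K

T_eq ∝ L^(1/4) · d^(−1/2).
T′ = 869 × 7.2^(1/4) = 1420 K.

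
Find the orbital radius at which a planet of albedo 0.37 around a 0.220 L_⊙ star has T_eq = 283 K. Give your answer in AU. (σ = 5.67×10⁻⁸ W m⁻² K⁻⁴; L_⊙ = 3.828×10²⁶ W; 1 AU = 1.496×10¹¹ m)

L = 0.220 × 3.828×10²⁶ = 8.42×10²⁵ W.
From T_eq⁴ = L(1−A)/(16πσd²): d = √[L(1−A)/(16πσT_eq⁴)].
d = √[8.42×10²⁵ × 0.63 / (16π × 5.67×10⁻⁸ × (283)⁴)] = 5.39×10¹⁰ m = 0.360 AU.

d ≈ 0.360 AU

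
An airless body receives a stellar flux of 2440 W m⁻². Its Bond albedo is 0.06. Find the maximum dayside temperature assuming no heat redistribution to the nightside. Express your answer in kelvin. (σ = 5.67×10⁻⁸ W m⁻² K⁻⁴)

With no redistribution each surface element balances locally: S(1−A) = σT⁴.
T = [2440 × 0.94 / 5.67×10⁻⁸]^(1/4) = (4.05×10¹⁰)^(1/4) = 448 K.

T_ss ≈ 448 K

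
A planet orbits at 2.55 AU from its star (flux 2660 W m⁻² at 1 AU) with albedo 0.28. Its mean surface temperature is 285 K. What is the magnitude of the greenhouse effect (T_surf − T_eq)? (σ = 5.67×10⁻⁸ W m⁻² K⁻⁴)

S = 2660/2.55² = 409.1 W m⁻².
T_eq = [S(1−A)/(4σ)]^(1/4) = [409.1×0.72/(4×5.67×10⁻⁸)]^(1/4) = 189.8 K.
ΔT = T_surf − T_eq = 285 − 189.8.

ΔT ≈ 95.2 K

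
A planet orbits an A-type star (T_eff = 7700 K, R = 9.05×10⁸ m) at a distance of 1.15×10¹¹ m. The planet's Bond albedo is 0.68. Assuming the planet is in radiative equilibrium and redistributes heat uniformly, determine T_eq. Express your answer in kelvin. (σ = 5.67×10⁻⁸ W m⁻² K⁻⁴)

L = 4πR_⋆²σT_⋆⁴ = 4π(9.05×10⁸)² × 5.67×10⁻⁸ × (7700)⁴ = 2.05×10²⁷ W.
S = L/(4πd²) = 1.23×10⁴ W m⁻².
Energy balance: absorbed = emitted ⇒ πR²·S(1−A) = 4πR²·σT_eq⁴, so T_eq⁴ = S(1−A)/(4σ).
T_eq = [1.23×10⁴ × 0.32 / (4 × 5.67×10⁻⁸)]^(1/4) = (1.74×10¹⁰)^(1/4) = 363 K.

T_eq ≈ 363 K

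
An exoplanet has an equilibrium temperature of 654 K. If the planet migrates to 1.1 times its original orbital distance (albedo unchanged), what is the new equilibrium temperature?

T_eq ∝ L^(1/4) · d^(−1/2).
T′ = 654 / 1.1^(1/2) = 624 K.

T_eq ≈ 624 K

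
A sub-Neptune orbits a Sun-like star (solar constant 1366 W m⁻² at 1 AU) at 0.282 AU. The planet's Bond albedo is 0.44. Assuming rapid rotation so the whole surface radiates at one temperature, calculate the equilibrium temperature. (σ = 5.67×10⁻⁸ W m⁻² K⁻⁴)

T_eq ≈ 454 K

Flux at 0.282 AU: S = 1366/0.282² = 1.72×10⁴ W m⁻².
Energy balance: absorbed = emitted ⇒ πR²·S(1−A) = 4πR²·σT_eq⁴, so T_eq⁴ = S(1−A)/(4σ).
T_eq = [1.72×10⁴ × 0.56 / (4 × 5.67×10⁻⁸)]^(1/4) = (4.24×10¹⁰)^(1/4) = 454 K.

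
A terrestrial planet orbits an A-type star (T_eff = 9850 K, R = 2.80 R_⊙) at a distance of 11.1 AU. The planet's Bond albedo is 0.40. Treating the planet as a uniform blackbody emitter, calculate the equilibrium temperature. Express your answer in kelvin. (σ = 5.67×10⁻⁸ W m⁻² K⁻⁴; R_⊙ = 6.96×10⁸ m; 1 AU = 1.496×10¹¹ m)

T_eq ≈ 210 K

R_⋆ = 2.80 × 6.96×10⁸ = 1.95×10⁹ m.
d = 11.1 AU = 1.66×10¹² m.
L = 4πR_⋆²σT_⋆⁴ = 4π(1.95×10⁹)² × 5.67×10⁻⁸ × (9850)⁴ = 2.55×10²⁸ W.
S = L/(4πd²) = 735 W m⁻².
Energy balance: absorbed = emitted ⇒ πR²·S(1−A) = 4πR²·σT_eq⁴, so T_eq⁴ = S(1−A)/(4σ).
T_eq = [735 × 0.60 / (4 × 5.67×10⁻⁸)]^(1/4) = (1.94×10⁹)^(1/4) = 210 K.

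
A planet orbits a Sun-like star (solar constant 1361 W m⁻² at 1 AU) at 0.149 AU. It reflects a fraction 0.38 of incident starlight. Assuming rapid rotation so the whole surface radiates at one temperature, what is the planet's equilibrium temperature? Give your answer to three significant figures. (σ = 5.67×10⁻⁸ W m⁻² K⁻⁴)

T_eq ≈ 640 K

Flux at 0.149 AU: S = 1361/0.149² = 6.13×10⁴ W m⁻².
Energy balance: absorbed = emitted ⇒ πR²·S(1−A) = 4πR²·σT_eq⁴, so T_eq⁴ = S(1−A)/(4σ).
T_eq = [6.13×10⁴ × 0.62 / (4 × 5.67×10⁻⁸)]^(1/4) = (1.68×10¹¹)^(1/4) = 640 K.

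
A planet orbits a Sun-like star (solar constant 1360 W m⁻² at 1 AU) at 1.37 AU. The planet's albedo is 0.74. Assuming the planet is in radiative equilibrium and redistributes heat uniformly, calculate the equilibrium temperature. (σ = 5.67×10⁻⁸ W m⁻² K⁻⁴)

T_eq ≈ 170 K

Flux at 1.37 AU: S = 1360/1.37² = 725 W m⁻².
Energy balance: absorbed = emitted ⇒ πR²·S(1−A) = 4πR²·σT_eq⁴, so T_eq⁴ = S(1−A)/(4σ).
T_eq = [725 × 0.26 / (4 × 5.67×10⁻⁸)]^(1/4) = (8.31×10⁸)^(1/4) = 170 K.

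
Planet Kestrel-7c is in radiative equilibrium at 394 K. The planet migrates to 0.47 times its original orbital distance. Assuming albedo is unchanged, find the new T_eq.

T_eq ≈ 575 K

T_eq ∝ L^(1/4) · d^(−1/2).
T′ = 394 / 0.47^(1/2) = 575 K.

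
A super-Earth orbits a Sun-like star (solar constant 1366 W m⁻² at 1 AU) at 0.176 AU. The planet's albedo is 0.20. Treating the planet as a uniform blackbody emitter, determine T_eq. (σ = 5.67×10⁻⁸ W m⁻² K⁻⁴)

Flux at 0.176 AU: S = 1366/0.176² = 4.41×10⁴ W m⁻².
Energy balance: absorbed = emitted ⇒ πR²·S(1−A) = 4πR²·σT_eq⁴, so T_eq⁴ = S(1−A)/(4σ).
T_eq = [4.41×10⁴ × 0.80 / (4 × 5.67×10⁻⁸)]^(1/4) = (1.56×10¹¹)^(1/4) = 628 K.

T_eq ≈ 628 K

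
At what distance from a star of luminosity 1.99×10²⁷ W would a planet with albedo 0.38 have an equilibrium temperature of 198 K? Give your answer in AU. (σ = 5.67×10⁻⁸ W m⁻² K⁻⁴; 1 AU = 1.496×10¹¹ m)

d ≈ 3.55 AU

From T_eq⁴ = L(1−A)/(16πσd²): d = √[L(1−A)/(16πσT_eq⁴)].
d = √[1.99×10²⁷ × 0.62 / (16π × 5.67×10⁻⁸ × (198)⁴)] = 5.31×10¹¹ m = 3.55 AU.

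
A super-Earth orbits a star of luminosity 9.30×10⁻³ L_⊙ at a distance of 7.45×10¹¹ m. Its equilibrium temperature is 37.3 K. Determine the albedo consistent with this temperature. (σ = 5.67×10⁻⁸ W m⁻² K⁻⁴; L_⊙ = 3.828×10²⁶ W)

L = 9.30×10⁻³ × 3.828×10²⁶ = 3.56×10²⁴ W.
Flux: S = L/(4πd²) = 3.56×10²⁴/(4π×(7.45×10¹¹)²) = 0.510 W m⁻².
From T_eq⁴ = S(1−A)/(4σ): 1−A = 4σT_eq⁴/S.
1−A = 4 × 5.67×10⁻⁸ × (37.3)⁴ / 0.510 = 0.860.

A ≈ 0.14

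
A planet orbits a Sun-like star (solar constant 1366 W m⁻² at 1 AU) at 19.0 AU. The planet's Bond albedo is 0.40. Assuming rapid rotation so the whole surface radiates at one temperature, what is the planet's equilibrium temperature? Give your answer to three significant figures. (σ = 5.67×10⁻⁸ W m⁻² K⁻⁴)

T_eq ≈ 56.2 K

Flux at 19.0 AU: S = 1366/19.0² = 3.78 W m⁻².
Energy balance: absorbed = emitted ⇒ πR²·S(1−A) = 4πR²·σT_eq⁴, so T_eq⁴ = S(1−A)/(4σ).
T_eq = [3.78 × 0.60 / (4 × 5.67×10⁻⁸)]^(1/4) = (1.00×10⁷)^(1/4) = 56.2 K.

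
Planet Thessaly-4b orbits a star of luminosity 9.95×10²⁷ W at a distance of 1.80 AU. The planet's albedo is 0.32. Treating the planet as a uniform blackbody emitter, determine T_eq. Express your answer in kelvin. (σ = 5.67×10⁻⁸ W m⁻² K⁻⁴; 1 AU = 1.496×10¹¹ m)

d = 1.80 AU = 2.69×10¹¹ m.
Flux: S = L/(4πd²) = 9.95×10²⁷/(4π×(2.69×10¹¹)²) = 1.09×10⁴ W m⁻².
Energy balance: absorbed = emitted ⇒ πR²·S(1−A) = 4πR²·σT_eq⁴, so T_eq⁴ = S(1−A)/(4σ).
T_eq = [1.09×10⁴ × 0.68 / (4 × 5.67×10⁻⁸)]^(1/4) = (3.27×10¹⁰)^(1/4) = 425 K.

T_eq ≈ 425 K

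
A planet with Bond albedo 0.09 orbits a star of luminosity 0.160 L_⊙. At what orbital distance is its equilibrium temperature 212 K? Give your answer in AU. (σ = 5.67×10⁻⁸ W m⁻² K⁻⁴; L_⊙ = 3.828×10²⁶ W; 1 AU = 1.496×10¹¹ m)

L = 0.160 × 3.828×10²⁶ = 6.12×10²⁵ W.
From T_eq⁴ = L(1−A)/(16πσd²): d = √[L(1−A)/(16πσT_eq⁴)].
d = √[6.12×10²⁵ × 0.91 / (16π × 5.67×10⁻⁸ × (212)⁴)] = 9.84×10¹⁰ m = 0.658 AU.

d ≈ 0.658 AU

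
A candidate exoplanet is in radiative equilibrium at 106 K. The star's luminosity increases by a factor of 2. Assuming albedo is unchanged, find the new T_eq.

T_eq ≈ 126 K

T_eq ∝ L^(1/4) · d^(−1/2).
T′ = 106 × 2^(1/4) = 126 K.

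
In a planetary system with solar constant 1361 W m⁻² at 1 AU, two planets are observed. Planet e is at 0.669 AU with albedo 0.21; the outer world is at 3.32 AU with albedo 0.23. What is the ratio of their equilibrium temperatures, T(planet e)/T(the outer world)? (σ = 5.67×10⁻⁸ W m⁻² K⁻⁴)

T_eq = [S₀(1−A)/(4σd²)]^(1/4), so T ∝ (1−A)^(1/4) / √d.
T₁ = [1361×0.79/(4×5.67×10⁻⁸×0.669²)]^(1/4) = 320.81 K.
T₂ = [1361×0.77/(4×5.67×10⁻⁸×3.32²)]^(1/4) = 143.09 K.

T₁/T₂ ≈ 2.242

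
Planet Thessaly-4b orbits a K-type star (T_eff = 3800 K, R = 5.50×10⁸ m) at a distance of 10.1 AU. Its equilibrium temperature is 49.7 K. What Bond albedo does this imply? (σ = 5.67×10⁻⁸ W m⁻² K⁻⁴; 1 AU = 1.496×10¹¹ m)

d = 10.1 AU = 1.51×10¹² m.
L = 4πR_⋆²σT_⋆⁴ = 4π(5.50×10⁸)² × 5.67×10⁻⁸ × (3800)⁴ = 4.49×10²⁵ W.
S = L/(4πd²) = 1.57 W m⁻².
From T_eq⁴ = S(1−A)/(4σ): 1−A = 4σT_eq⁴/S.
1−A = 4 × 5.67×10⁻⁸ × (49.7)⁴ / 1.57 = 0.883.

A ≈ 0.12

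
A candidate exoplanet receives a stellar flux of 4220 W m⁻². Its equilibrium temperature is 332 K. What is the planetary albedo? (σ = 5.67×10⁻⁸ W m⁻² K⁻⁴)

From T_eq⁴ = S(1−A)/(4σ): 1−A = 4σT_eq⁴/S.
1−A = 4 × 5.67×10⁻⁸ × (332)⁴ / 4220 = 0.653.

A ≈ 0.35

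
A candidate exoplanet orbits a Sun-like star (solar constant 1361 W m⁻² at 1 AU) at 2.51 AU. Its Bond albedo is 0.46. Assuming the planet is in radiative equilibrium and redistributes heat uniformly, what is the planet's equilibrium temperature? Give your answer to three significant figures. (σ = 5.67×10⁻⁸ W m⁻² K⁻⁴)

Flux at 2.51 AU: S = 1361/2.51² = 216 W m⁻².
Energy balance: absorbed = emitted ⇒ πR²·S(1−A) = 4πR²·σT_eq⁴, so T_eq⁴ = S(1−A)/(4σ).
T_eq = [216 × 0.54 / (4 × 5.67×10⁻⁸)]^(1/4) = (5.14×10⁸)^(1/4) = 151 K.

T_eq ≈ 151 K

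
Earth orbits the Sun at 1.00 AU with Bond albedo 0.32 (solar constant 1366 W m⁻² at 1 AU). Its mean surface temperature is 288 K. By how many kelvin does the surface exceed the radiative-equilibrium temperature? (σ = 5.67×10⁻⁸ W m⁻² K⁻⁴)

ΔT ≈ 35.0 K

S = 1366/1.00² = 1366 W m⁻².
T_eq = [S(1−A)/(4σ)]^(1/4) = [1366×0.68/(4×5.67×10⁻⁸)]^(1/4) = 253.0 K.
ΔT = T_surf − T_eq = 288 − 253.0.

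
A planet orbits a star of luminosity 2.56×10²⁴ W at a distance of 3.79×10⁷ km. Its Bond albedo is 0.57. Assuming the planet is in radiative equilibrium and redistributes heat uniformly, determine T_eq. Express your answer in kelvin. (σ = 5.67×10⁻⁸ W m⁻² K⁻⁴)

d = 3.79×10⁷ km = 3.79×10¹⁰ m.
Flux: S = L/(4πd²) = 2.56×10²⁴/(4π×(3.79×10¹⁰)²) = 142 W m⁻².
Energy balance: absorbed = emitted ⇒ πR²·S(1−A) = 4πR²·σT_eq⁴, so T_eq⁴ = S(1−A)/(4σ).
T_eq = [142 × 0.43 / (4 × 5.67×10⁻⁸)]^(1/4) = (2.69×10⁸)^(1/4) = 128 K.

T_eq ≈ 128 K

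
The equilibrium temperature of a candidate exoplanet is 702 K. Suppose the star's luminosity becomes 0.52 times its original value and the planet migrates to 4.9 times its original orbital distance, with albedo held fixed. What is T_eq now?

T_eq ≈ 269 K

T_eq ∝ L^(1/4) · d^(−1/2).
T′ = 702 × 0.52^(1/4) / 4.9^(1/2) = 269 K.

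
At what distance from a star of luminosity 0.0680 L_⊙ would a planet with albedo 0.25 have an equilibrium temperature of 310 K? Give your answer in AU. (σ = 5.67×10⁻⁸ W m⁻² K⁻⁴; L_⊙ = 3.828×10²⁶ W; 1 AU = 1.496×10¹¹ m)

d ≈ 0.182 AU

L = 0.0680 × 3.828×10²⁶ = 2.60×10²⁵ W.
From T_eq⁴ = L(1−A)/(16πσd²): d = √[L(1−A)/(16πσT_eq⁴)].
d = √[2.60×10²⁵ × 0.75 / (16π × 5.67×10⁻⁸ × (310)⁴)] = 2.72×10¹⁰ m = 0.182 AU.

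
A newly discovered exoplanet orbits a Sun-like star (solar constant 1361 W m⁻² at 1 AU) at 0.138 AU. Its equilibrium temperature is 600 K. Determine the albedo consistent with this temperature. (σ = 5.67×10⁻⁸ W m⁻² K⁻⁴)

Flux at 0.138 AU: S = 1361/0.138² = 7.15×10⁴ W m⁻².
From T_eq⁴ = S(1−A)/(4σ): 1−A = 4σT_eq⁴/S.
1−A = 4 × 5.67×10⁻⁸ × (600)⁴ / 7.15×10⁴ = 0.411.

A ≈ 0.59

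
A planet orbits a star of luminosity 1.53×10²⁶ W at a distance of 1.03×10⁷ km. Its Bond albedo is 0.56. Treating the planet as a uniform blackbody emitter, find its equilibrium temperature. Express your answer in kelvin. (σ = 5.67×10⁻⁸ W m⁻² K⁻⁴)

d = 1.03×10⁷ km = 1.03×10¹⁰ m.
Flux: S = L/(4πd²) = 1.53×10²⁶/(4π×(1.03×10¹⁰)²) = 1.15×10⁵ W m⁻².
Energy balance: absorbed = emitted ⇒ πR²·S(1−A) = 4πR²·σT_eq⁴, so T_eq⁴ = S(1−A)/(4σ).
T_eq = [1.15×10⁵ × 0.44 / (4 × 5.67×10⁻⁸)]^(1/4) = (2.23×10¹¹)^(1/4) = 687 K.

T_eq ≈ 687 K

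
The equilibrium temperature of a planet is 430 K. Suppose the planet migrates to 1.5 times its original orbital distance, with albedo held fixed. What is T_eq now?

T_eq ≈ 351 K

T_eq ∝ L^(1/4) · d^(−1/2).
T′ = 430 / 1.5^(1/2) = 351 K.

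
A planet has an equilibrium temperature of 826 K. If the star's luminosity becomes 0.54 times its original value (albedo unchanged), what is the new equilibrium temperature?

T_eq ∝ L^(1/4) · d^(−1/2).
T′ = 826 × 0.54^(1/4) = 708 K.

T_eq ≈ 708 K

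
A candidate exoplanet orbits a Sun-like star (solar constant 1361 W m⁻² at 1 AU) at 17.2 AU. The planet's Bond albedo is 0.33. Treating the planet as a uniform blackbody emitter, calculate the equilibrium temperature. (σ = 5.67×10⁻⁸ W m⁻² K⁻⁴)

Flux at 17.2 AU: S = 1361/17.2² = 4.60 W m⁻².
Energy balance: absorbed = emitted ⇒ πR²·S(1−A) = 4πR²·σT_eq⁴, so T_eq⁴ = S(1−A)/(4σ).
T_eq = [4.60 × 0.67 / (4 × 5.67×10⁻⁸)]^(1/4) = (1.36×10⁷)^(1/4) = 60.7 K.

T_eq ≈ 60.7 K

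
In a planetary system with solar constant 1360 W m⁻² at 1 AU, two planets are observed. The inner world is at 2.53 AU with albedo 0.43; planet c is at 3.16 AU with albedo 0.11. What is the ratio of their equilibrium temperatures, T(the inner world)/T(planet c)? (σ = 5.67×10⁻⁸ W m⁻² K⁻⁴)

T_eq = [S₀(1−A)/(4σd²)]^(1/4), so T ∝ (1−A)^(1/4) / √d.
T₁ = [1360×0.57/(4×5.67×10⁻⁸×2.53²)]^(1/4) = 152.01 K.
T₂ = [1360×0.89/(4×5.67×10⁻⁸×3.16²)]^(1/4) = 152.05 K.

T₁/T₂ ≈ 1.000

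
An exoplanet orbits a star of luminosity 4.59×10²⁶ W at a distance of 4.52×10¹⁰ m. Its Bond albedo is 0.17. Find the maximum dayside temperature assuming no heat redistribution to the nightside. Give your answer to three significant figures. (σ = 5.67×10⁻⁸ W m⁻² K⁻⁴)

Flux: S = L/(4πd²) = 4.59×10²⁶/(4π×(4.52×10¹⁰)²) = 1.79×10⁴ W m⁻².
With no redistribution each surface element balances locally: S(1−A) = σT⁴.
T = [1.79×10⁴ × 0.83 / 5.67×10⁻⁸]^(1/4) = (2.62×10¹¹)^(1/4) = 715 K.

T_ss ≈ 715 K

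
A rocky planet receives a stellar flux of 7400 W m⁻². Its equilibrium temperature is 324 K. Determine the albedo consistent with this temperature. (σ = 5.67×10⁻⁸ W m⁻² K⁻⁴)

From T_eq⁴ = S(1−A)/(4σ): 1−A = 4σT_eq⁴/S.
1−A = 4 × 5.67×10⁻⁸ × (324)⁴ / 7400 = 0.338.

A ≈ 0.66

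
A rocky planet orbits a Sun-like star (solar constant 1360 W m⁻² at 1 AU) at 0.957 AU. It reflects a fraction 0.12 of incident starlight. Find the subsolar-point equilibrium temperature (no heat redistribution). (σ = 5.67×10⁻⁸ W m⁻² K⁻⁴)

Flux at 0.957 AU: S = 1360/0.957² = 1480 W m⁻².
At the subsolar point the surface absorbs S(1−A) and emits σT⁴ per unit area — no factor of 4, since only the local patch is in balance.
T = [1480 × 0.88 / 5.67×10⁻⁸]^(1/4) = (2.30×10¹⁰)^(1/4) = 390 K.

T_ss ≈ 390 K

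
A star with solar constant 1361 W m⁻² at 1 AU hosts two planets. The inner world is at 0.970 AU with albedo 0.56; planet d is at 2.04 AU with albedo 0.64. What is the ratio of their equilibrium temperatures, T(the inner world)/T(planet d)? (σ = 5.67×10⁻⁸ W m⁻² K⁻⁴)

T₁/T₂ ≈ 1.525

T_eq = [S₀(1−A)/(4σd²)]^(1/4), so T ∝ (1−A)^(1/4) / √d.
T₁ = [1361×0.44/(4×5.67×10⁻⁸×0.970²)]^(1/4) = 230.16 K.
T₂ = [1361×0.36/(4×5.67×10⁻⁸×2.04²)]^(1/4) = 150.94 K.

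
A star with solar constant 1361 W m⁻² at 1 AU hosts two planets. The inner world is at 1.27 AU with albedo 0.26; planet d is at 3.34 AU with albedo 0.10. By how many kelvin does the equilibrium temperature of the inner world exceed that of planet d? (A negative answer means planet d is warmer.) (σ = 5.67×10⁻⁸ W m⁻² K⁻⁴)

T_eq = [S₀(1−A)/(4σd²)]^(1/4), so T ∝ (1−A)^(1/4) / √d.
T₁ = [1361×0.74/(4×5.67×10⁻⁸×1.27²)]^(1/4) = 229.07 K.
T₂ = [1361×0.90/(4×5.67×10⁻⁸×3.34²)]^(1/4) = 148.33 K.

ΔT ≈ 80.7 K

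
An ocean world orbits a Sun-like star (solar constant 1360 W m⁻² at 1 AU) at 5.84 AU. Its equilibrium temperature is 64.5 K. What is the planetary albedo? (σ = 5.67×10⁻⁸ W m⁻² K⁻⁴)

Flux at 5.84 AU: S = 1360/5.84² = 39.9 W m⁻².
From T_eq⁴ = S(1−A)/(4σ): 1−A = 4σT_eq⁴/S.
1−A = 4 × 5.67×10⁻⁸ × (64.5)⁴ / 39.9 = 0.098.

A ≈ 0.90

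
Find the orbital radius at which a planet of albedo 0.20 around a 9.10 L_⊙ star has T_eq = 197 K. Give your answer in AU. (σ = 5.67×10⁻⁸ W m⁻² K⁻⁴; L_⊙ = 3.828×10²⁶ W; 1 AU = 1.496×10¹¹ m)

L = 9.10 × 3.828×10²⁶ = 3.48×10²⁷ W.
From T_eq⁴ = L(1−A)/(16πσd²): d = √[L(1−A)/(16πσT_eq⁴)].
d = √[3.48×10²⁷ × 0.80 / (16π × 5.67×10⁻⁸ × (197)⁴)] = 8.06×10¹¹ m = 5.39 AU.

d ≈ 5.39 AU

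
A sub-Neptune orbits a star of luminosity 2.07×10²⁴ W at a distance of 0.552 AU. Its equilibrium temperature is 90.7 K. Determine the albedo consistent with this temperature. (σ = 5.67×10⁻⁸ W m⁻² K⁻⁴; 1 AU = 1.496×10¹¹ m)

d = 0.552 AU = 8.26×10¹⁰ m.
Flux: S = L/(4πd²) = 2.07×10²⁴/(4π×(8.26×10¹⁰)²) = 24.2 W m⁻².
From T_eq⁴ = S(1−A)/(4σ): 1−A = 4σT_eq⁴/S.
1−A = 4 × 5.67×10⁻⁸ × (90.7)⁴ / 24.2 = 0.635.

A ≈ 0.36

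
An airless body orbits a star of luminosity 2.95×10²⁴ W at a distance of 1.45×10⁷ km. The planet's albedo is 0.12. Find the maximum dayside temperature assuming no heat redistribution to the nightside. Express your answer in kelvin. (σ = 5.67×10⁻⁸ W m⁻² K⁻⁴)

d = 1.45×10⁷ km = 1.45×10¹⁰ m.
Flux: S = L/(4πd²) = 2.95×10²⁴/(4π×(1.45×10¹⁰)²) = 1120 W m⁻².
With no redistribution each surface element balances locally: S(1−A) = σT⁴.
T = [1120 × 0.88 / 5.67×10⁻⁸]^(1/4) = (1.73×10¹⁰)^(1/4) = 363 K.

T_ss ≈ 363 K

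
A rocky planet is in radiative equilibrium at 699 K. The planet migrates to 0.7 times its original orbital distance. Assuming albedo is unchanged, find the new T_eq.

T_eq ≈ 835 K

T_eq ∝ L^(1/4) · d^(−1/2).
T′ = 699 / 0.7^(1/2) = 835 K.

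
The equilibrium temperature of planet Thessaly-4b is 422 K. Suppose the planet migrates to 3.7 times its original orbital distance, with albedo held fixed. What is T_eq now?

T_eq ≈ 219 K

T_eq ∝ L^(1/4) · d^(−1/2).
T′ = 422 / 3.7^(1/2) = 219 K.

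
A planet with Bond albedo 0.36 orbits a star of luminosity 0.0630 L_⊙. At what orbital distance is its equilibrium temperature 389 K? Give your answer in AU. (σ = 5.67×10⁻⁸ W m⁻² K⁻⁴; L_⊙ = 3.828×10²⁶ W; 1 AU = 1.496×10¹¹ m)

L = 0.0630 × 3.828×10²⁶ = 2.41×10²⁵ W.
From T_eq⁴ = L(1−A)/(16πσd²): d = √[L(1−A)/(16πσT_eq⁴)].
d = √[2.41×10²⁵ × 0.64 / (16π × 5.67×10⁻⁸ × (389)⁴)] = 1.54×10¹⁰ m = 0.103 AU.

d ≈ 0.103 AU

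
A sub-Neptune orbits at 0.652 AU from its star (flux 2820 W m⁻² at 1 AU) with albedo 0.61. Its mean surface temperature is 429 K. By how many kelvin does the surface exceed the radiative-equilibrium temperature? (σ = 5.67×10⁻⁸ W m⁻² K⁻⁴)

S = 2820/0.652² = 6634 W m⁻².
T_eq = [S(1−A)/(4σ)]^(1/4) = [6634×0.39/(4×5.67×10⁻⁸)]^(1/4) = 326.8 K.
ΔT = T_surf − T_eq = 429 − 326.8.

ΔT ≈ 102.2 K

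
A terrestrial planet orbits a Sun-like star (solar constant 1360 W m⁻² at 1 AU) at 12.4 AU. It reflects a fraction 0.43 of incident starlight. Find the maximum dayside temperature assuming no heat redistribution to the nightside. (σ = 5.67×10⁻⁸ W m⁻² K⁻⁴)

T_ss ≈ 97.1 K

Flux at 12.4 AU: S = 1360/12.4² = 8.84 W m⁻².
With no redistribution each surface element balances locally: S(1−A) = σT⁴.
T = [8.84 × 0.57 / 5.67×10⁻⁸]^(1/4) = (8.89×10⁷)^(1/4) = 97.1 K.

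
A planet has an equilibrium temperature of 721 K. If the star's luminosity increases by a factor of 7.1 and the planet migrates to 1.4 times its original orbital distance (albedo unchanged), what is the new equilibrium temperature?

T_eq ≈ 995 K

T_eq ∝ L^(1/4) · d^(−1/2).
T′ = 721 × 7.1^(1/4) / 1.4^(1/2) = 995 K.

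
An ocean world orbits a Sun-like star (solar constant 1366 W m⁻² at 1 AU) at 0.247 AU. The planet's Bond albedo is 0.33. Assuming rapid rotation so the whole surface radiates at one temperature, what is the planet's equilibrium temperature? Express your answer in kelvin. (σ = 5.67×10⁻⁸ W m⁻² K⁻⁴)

T_eq ≈ 507 K

Flux at 0.247 AU: S = 1366/0.247² = 2.24×10⁴ W m⁻².
Energy balance: absorbed = emitted ⇒ πR²·S(1−A) = 4πR²·σT_eq⁴, so T_eq⁴ = S(1−A)/(4σ).
T_eq = [2.24×10⁴ × 0.67 / (4 × 5.67×10⁻⁸)]^(1/4) = (6.61×10¹⁰)^(1/4) = 507 K.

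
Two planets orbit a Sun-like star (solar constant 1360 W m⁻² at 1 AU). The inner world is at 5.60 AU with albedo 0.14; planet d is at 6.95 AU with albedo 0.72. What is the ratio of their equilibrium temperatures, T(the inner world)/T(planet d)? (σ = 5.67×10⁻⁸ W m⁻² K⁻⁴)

T_eq = [S₀(1−A)/(4σd²)]^(1/4), so T ∝ (1−A)^(1/4) / √d.
T₁ = [1360×0.86/(4×5.67×10⁻⁸×5.60²)]^(1/4) = 113.24 K.
T₂ = [1360×0.28/(4×5.67×10⁻⁸×6.95²)]^(1/4) = 76.78 K.

T₁/T₂ ≈ 1.475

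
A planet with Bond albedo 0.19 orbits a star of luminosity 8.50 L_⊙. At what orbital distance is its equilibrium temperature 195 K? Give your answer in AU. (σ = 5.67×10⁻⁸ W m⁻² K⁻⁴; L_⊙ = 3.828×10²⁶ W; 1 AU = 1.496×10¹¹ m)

L = 8.50 × 3.828×10²⁶ = 3.25×10²⁷ W.
From T_eq⁴ = L(1−A)/(16πσd²): d = √[L(1−A)/(16πσT_eq⁴)].
d = √[3.25×10²⁷ × 0.81 / (16π × 5.67×10⁻⁸ × (195)⁴)] = 8.00×10¹¹ m = 5.35 AU.

d ≈ 5.35 AU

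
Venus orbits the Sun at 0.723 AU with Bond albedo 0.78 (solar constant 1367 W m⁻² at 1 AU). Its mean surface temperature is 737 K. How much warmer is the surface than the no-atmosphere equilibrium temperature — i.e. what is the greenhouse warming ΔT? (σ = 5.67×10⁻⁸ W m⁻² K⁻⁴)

ΔT ≈ 512.6 K

S = 1367/0.723² = 2615 W m⁻².
T_eq = [S(1−A)/(4σ)]^(1/4) = [2615×0.22/(4×5.67×10⁻⁸)]^(1/4) = 224.4 K.
ΔT = T_surf − T_eq = 737 − 224.4.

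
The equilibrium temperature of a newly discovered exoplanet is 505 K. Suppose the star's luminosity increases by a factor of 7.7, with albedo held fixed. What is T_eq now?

T_eq ≈ 841 K

T_eq ∝ L^(1/4) · d^(−1/2).
T′ = 505 × 7.7^(1/4) = 841 K.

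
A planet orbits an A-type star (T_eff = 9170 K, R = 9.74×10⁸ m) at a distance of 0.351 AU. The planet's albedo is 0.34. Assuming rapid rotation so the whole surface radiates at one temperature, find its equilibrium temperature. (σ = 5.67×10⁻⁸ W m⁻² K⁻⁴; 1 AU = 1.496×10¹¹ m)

d = 0.351 AU = 5.25×10¹⁰ m.
L = 4πR_⋆²σT_⋆⁴ = 4π(9.74×10⁸)² × 5.67×10⁻⁸ × (9170)⁴ = 4.78×10²⁷ W.
S = L/(4πd²) = 1.38×10⁵ W m⁻².
Energy balance: absorbed = emitted ⇒ πR²·S(1−A) = 4πR²·σT_eq⁴, so T_eq⁴ = S(1−A)/(4σ).
T_eq = [1.38×10⁵ × 0.66 / (4 × 5.67×10⁻⁸)]^(1/4) = (4.01×10¹¹)^(1/4) = 796 K.

T_eq ≈ 796 K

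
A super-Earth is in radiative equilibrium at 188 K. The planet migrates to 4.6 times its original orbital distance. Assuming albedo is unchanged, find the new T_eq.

T_eq ∝ L^(1/4) · d^(−1/2).
T′ = 188 / 4.6^(1/2) = 87.7 K.

T_eq ≈ 87.7 K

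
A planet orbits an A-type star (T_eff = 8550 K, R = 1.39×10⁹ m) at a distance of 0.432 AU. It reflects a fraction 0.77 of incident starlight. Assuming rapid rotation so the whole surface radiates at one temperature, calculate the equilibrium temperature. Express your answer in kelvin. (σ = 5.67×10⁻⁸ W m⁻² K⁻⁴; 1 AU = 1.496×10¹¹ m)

d = 0.432 AU = 6.46×10¹⁰ m.
L = 4πR_⋆²σT_⋆⁴ = 4π(1.39×10⁹)² × 5.67×10⁻⁸ × (8550)⁴ = 7.36×10²⁷ W.
S = L/(4πd²) = 1.40×10⁵ W m⁻².
Energy balance: absorbed = emitted ⇒ πR²·S(1−A) = 4πR²·σT_eq⁴, so T_eq⁴ = S(1−A)/(4σ).
T_eq = [1.40×10⁵ × 0.23 / (4 × 5.67×10⁻⁸)]^(1/4) = (1.42×10¹¹)^(1/4) = 614 K.

T_eq ≈ 614 K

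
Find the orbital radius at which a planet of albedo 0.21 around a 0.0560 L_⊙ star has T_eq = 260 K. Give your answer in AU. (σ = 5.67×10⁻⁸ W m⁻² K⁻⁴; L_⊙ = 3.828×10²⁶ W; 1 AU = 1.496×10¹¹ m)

d ≈ 0.241 AU

L = 0.0560 × 3.828×10²⁶ = 2.14×10²⁵ W.
From T_eq⁴ = L(1−A)/(16πσd²): d = √[L(1−A)/(16πσT_eq⁴)].
d = √[2.14×10²⁵ × 0.79 / (16π × 5.67×10⁻⁸ × (260)⁴)] = 3.61×10¹⁰ m = 0.241 AU.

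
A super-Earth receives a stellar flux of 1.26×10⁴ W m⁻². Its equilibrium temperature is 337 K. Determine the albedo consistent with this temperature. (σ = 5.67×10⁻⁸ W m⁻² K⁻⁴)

From T_eq⁴ = S(1−A)/(4σ): 1−A = 4σT_eq⁴/S.
1−A = 4 × 5.67×10⁻⁸ × (337)⁴ / 1.26×10⁴ = 0.232.

A ≈ 0.77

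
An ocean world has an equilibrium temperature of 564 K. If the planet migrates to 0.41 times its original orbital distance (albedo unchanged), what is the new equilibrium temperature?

T_eq ≈ 881 K

T_eq ∝ L^(1/4) · d^(−1/2).
T′ = 564 / 0.41^(1/2) = 881 K.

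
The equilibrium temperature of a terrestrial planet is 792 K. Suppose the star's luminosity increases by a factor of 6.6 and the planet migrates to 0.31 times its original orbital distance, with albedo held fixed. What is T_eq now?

T_eq ≈ 2280 K

T_eq ∝ L^(1/4) · d^(−1/2).
T′ = 792 × 6.6^(1/4) / 0.31^(1/2) = 2280 K.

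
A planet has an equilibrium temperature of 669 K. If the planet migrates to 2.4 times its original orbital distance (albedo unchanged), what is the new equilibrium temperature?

T_eq ≈ 432 K

T_eq ∝ L^(1/4) · d^(−1/2).
T′ = 669 / 2.4^(1/2) = 432 K.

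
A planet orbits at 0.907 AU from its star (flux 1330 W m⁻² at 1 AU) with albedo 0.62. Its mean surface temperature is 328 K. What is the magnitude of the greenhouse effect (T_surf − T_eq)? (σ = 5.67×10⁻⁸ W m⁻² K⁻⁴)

ΔT ≈ 99.9 K

S = 1330/0.907² = 1617 W m⁻².
T_eq = [S(1−A)/(4σ)]^(1/4) = [1617×0.38/(4×5.67×10⁻⁸)]^(1/4) = 228.1 K.
ΔT = T_surf − T_eq = 328 − 228.1.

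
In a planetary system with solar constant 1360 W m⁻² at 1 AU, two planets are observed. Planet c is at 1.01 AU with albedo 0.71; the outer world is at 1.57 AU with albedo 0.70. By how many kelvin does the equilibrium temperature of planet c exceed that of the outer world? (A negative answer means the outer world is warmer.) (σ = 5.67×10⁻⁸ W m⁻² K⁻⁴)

T_eq = [S₀(1−A)/(4σd²)]^(1/4), so T ∝ (1−A)^(1/4) / √d.
T₁ = [1360×0.29/(4×5.67×10⁻⁸×1.01²)]^(1/4) = 203.19 K.
T₂ = [1360×0.30/(4×5.67×10⁻⁸×1.57²)]^(1/4) = 164.36 K.

ΔT ≈ 38.8 K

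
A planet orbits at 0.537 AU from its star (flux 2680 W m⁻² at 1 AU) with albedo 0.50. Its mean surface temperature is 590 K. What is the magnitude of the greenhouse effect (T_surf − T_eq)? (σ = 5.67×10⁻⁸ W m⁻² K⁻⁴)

ΔT ≈ 211.7 K

S = 2680/0.537² = 9294 W m⁻².
T_eq = [S(1−A)/(4σ)]^(1/4) = [9294×0.50/(4×5.67×10⁻⁸)]^(1/4) = 378.3 K.
ΔT = T_surf − T_eq = 590 − 378.3.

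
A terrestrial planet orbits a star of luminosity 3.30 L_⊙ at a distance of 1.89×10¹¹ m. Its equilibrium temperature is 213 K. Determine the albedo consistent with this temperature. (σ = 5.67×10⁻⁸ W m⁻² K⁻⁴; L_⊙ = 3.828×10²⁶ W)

A ≈ 0.83

L = 3.30 × 3.828×10²⁶ = 1.26×10²⁷ W.
Flux: S = L/(4πd²) = 1.26×10²⁷/(4π×(1.89×10¹¹)²) = 2810 W m⁻².
From T_eq⁴ = S(1−A)/(4σ): 1−A = 4σT_eq⁴/S.
1−A = 4 × 5.67×10⁻⁸ × (213)⁴ / 2810 = 0.166.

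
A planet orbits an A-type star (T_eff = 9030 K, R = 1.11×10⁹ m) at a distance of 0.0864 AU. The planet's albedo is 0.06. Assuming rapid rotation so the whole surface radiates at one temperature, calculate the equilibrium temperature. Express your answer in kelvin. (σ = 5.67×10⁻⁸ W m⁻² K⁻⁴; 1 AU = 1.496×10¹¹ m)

T_eq ≈ 1840 K

d = 0.0864 AU = 1.29×10¹⁰ m.
L = 4πR_⋆²σT_⋆⁴ = 4π(1.11×10⁹)² × 5.67×10⁻⁸ × (9030)⁴ = 5.84×10²⁷ W.
S = L/(4πd²) = 2.78×10⁶ W m⁻².
Energy balance: absorbed = emitted ⇒ πR²·S(1−A) = 4πR²·σT_eq⁴, so T_eq⁴ = S(1−A)/(4σ).
T_eq = [2.78×10⁶ × 0.94 / (4 × 5.67×10⁻⁸)]^(1/4) = (1.15×10¹³)^(1/4) = 1840 K.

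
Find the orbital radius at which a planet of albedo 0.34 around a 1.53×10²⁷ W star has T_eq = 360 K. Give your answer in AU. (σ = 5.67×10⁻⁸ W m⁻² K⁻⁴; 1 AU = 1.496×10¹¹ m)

d ≈ 0.971 AU

From T_eq⁴ = L(1−A)/(16πσd²): d = √[L(1−A)/(16πσT_eq⁴)].
d = √[1.53×10²⁷ × 0.66 / (16π × 5.67×10⁻⁸ × (360)⁴)] = 1.45×10¹¹ m = 0.971 AU.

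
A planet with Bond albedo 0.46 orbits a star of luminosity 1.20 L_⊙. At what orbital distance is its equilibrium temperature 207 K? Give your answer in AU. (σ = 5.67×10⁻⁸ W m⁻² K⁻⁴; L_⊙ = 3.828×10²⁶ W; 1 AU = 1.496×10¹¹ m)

d ≈ 1.46 AU

L = 1.20 × 3.828×10²⁶ = 4.59×10²⁶ W.
From T_eq⁴ = L(1−A)/(16πσd²): d = √[L(1−A)/(16πσT_eq⁴)].
d = √[4.59×10²⁶ × 0.54 / (16π × 5.67×10⁻⁸ × (207)⁴)] = 2.18×10¹¹ m = 1.46 AU.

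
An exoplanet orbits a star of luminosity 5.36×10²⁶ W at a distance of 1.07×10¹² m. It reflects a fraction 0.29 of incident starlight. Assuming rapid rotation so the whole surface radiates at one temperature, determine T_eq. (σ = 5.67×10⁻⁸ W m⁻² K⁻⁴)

T_eq ≈ 104 K

Flux: S = L/(4πd²) = 5.36×10²⁶/(4π×(1.07×10¹²)²) = 37.3 W m⁻².
Energy balance: absorbed = emitted ⇒ πR²·S(1−A) = 4πR²·σT_eq⁴, so T_eq⁴ = S(1−A)/(4σ).
T_eq = [37.3 × 0.71 / (4 × 5.67×10⁻⁸)]^(1/4) = (1.17×10⁸)^(1/4) = 104 K.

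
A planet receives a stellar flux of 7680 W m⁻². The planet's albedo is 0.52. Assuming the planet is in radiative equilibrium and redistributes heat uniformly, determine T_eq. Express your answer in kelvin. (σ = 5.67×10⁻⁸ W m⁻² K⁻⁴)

T_eq ≈ 357 K

Energy balance: absorbed = emitted ⇒ πR²·S(1−A) = 4πR²·σT_eq⁴, so T_eq⁴ = S(1−A)/(4σ).
T_eq = [7680 × 0.48 / (4 × 5.67×10⁻⁸)]^(1/4) = (1.63×10¹⁰)^(1/4) = 357 K.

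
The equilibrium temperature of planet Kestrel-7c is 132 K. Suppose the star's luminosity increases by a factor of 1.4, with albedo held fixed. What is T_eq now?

T_eq ≈ 144 K

T_eq ∝ L^(1/4) · d^(−1/2).
T′ = 132 × 1.4^(1/4) = 144 K.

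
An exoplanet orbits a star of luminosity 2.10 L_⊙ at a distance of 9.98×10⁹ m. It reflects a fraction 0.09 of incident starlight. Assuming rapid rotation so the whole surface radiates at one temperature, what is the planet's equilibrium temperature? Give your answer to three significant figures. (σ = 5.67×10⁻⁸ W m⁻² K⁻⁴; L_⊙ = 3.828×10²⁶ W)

T_eq ≈ 1270 K

L = 2.10 × 3.828×10²⁶ = 8.04×10²⁶ W.
Flux: S = L/(4πd²) = 8.04×10²⁶/(4π×(9.98×10⁹)²) = 6.42×10⁵ W m⁻².
Energy balance: absorbed = emitted ⇒ πR²·S(1−A) = 4πR²·σT_eq⁴, so T_eq⁴ = S(1−A)/(4σ).
T_eq = [6.42×10⁵ × 0.91 / (4 × 5.67×10⁻⁸)]^(1/4) = (2.58×10¹²)^(1/4) = 1270 K.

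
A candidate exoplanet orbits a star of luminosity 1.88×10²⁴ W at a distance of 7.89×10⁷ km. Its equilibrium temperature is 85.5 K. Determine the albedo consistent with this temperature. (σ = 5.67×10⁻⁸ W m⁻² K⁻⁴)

A ≈ 0.50

d = 7.89×10⁷ km = 7.89×10¹⁰ m.
Flux: S = L/(4πd²) = 1.88×10²⁴/(4π×(7.89×10¹⁰)²) = 24.0 W m⁻².
From T_eq⁴ = S(1−A)/(4σ): 1−A = 4σT_eq⁴/S.
1−A = 4 × 5.67×10⁻⁸ × (85.5)⁴ / 24.0 = 0.504.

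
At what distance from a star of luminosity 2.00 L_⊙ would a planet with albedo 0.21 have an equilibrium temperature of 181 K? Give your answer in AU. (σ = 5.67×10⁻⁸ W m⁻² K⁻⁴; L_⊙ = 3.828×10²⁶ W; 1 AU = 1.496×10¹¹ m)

L = 2.00 × 3.828×10²⁶ = 7.66×10²⁶ W.
From T_eq⁴ = L(1−A)/(16πσd²): d = √[L(1−A)/(16πσT_eq⁴)].
d = √[7.66×10²⁶ × 0.79 / (16π × 5.67×10⁻⁸ × (181)⁴)] = 4.45×10¹¹ m = 2.97 AU.

d ≈ 2.97 AU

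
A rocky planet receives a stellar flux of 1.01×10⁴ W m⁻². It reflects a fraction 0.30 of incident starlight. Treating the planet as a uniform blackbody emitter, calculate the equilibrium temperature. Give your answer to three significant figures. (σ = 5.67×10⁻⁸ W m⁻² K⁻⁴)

T_eq ≈ 420 K

Energy balance: absorbed = emitted ⇒ πR²·S(1−A) = 4πR²·σT_eq⁴, so T_eq⁴ = S(1−A)/(4σ).
T_eq = [1.01×10⁴ × 0.70 / (4 × 5.67×10⁻⁸)]^(1/4) = (3.12×10¹⁰)^(1/4) = 420 K.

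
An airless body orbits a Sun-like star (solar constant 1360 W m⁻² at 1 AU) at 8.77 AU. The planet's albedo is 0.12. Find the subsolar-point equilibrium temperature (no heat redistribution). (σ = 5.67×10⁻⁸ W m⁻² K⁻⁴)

Flux at 8.77 AU: S = 1360/8.77² = 17.7 W m⁻².
At the subsolar point the surface absorbs S(1−A) and emits σT⁴ per unit area — no factor of 4, since only the local patch is in balance.
T = [17.7 × 0.88 / 5.67×10⁻⁸]^(1/4) = (2.74×10⁸)^(1/4) = 129 K.

T_ss ≈ 129 K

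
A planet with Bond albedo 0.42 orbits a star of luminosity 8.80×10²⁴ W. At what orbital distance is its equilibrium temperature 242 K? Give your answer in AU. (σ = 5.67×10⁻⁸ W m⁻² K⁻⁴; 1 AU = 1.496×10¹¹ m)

From T_eq⁴ = L(1−A)/(16πσd²): d = √[L(1−A)/(16πσT_eq⁴)].
d = √[8.80×10²⁴ × 0.58 / (16π × 5.67×10⁻⁸ × (242)⁴)] = 2.29×10¹⁰ m = 0.153 AU.

d ≈ 0.153 AU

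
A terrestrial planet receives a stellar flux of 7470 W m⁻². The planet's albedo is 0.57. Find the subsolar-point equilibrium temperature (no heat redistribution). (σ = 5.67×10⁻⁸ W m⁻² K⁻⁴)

At the subsolar point the surface absorbs S(1−A) and emits σT⁴ per unit area — no factor of 4, since only the local patch is in balance.
T = [7470 × 0.43 / 5.67×10⁻⁸]^(1/4) = (5.67×10¹⁰)^(1/4) = 488 K.

T_ss ≈ 488 K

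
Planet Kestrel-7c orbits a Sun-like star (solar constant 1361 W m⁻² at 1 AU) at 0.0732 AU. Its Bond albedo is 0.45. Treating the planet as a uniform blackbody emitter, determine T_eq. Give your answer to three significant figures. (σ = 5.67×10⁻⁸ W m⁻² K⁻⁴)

T_eq ≈ 886 K

Flux at 0.0732 AU: S = 1361/0.0732² = 2.54×10⁵ W m⁻².
Energy balance: absorbed = emitted ⇒ πR²·S(1−A) = 4πR²·σT_eq⁴, so T_eq⁴ = S(1−A)/(4σ).
T_eq = [2.54×10⁵ × 0.55 / (4 × 5.67×10⁻⁸)]^(1/4) = (6.16×10¹¹)^(1/4) = 886 K.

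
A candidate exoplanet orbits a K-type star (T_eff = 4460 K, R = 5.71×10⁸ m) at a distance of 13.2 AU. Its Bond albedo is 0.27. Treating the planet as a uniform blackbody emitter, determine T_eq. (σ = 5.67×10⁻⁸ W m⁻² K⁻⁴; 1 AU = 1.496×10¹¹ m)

d = 13.2 AU = 1.97×10¹² m.
L = 4πR_⋆²σT_⋆⁴ = 4π(5.71×10⁸)² × 5.67×10⁻⁸ × (4460)⁴ = 9.19×10²⁵ W.
S = L/(4πd²) = 1.88 W m⁻².
Energy balance: absorbed = emitted ⇒ πR²·S(1−A) = 4πR²·σT_eq⁴, so T_eq⁴ = S(1−A)/(4σ).
T_eq = [1.88 × 0.73 / (4 × 5.67×10⁻⁸)]^(1/4) = (6.04×10⁶)^(1/4) = 49.6 K.

T_eq ≈ 49.6 K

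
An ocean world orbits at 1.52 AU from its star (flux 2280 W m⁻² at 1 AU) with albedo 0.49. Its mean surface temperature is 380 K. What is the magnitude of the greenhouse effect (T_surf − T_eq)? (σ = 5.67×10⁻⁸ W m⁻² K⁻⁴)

S = 2280/1.52² = 986.8 W m⁻².
T_eq = [S(1−A)/(4σ)]^(1/4) = [986.8×0.51/(4×5.67×10⁻⁸)]^(1/4) = 217.0 K.
ΔT = T_surf − T_eq = 380 − 217.0.

ΔT ≈ 163.0 K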